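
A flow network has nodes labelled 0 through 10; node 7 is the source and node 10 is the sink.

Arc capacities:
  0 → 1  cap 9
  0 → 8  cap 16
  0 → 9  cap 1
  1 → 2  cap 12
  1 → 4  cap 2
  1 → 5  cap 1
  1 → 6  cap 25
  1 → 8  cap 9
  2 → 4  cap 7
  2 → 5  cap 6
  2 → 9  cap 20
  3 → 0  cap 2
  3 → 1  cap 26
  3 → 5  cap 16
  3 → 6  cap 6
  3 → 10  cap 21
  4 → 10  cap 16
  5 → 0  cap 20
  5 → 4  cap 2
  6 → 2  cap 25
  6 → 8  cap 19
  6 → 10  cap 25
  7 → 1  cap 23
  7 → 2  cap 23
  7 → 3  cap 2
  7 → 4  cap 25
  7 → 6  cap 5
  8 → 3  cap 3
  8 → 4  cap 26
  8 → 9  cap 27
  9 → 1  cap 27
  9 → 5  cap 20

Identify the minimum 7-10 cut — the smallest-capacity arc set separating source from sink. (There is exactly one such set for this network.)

Min-cut arcs: {(4,10), (6,10), (7,3), (8,3)} (total capacity 46)

augment #1: 7→3→10 push 2
augment #2: 7→4→10 push 16
augment #3: 7→6→10 push 5
augment #4: 7→1→6→10 push 20
augment #5: 7→1→8→3→10 push 3
max flow = 46; residual-reachable set from 7 gives S-side
cut edges (S→T): {(4,10), (6,10), (7,3), (8,3)} total cap 46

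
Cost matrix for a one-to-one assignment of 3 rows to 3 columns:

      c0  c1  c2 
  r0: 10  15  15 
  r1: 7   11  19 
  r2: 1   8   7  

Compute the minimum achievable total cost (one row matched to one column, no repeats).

Minimum assignment cost: 27

optimal assignment: row0→col2 (cost 15), row1→col1 (cost 11), row2→col0 (cost 1)
total = 15 + 11 + 1 = 27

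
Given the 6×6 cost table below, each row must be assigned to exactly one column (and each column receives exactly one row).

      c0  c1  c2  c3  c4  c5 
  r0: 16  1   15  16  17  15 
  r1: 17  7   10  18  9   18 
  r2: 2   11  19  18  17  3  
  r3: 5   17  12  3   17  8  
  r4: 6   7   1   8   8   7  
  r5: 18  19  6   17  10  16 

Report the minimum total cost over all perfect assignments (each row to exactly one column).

one of 2 optimal assignments: row0→col1 (cost 1), row1→col4 (cost 9), row2→col0 (cost 2), row3→col3 (cost 3), row4→col5 (cost 7), row5→col2 (cost 6)
total = 1 + 9 + 2 + 3 + 7 + 6 = 28

Minimum assignment cost: 28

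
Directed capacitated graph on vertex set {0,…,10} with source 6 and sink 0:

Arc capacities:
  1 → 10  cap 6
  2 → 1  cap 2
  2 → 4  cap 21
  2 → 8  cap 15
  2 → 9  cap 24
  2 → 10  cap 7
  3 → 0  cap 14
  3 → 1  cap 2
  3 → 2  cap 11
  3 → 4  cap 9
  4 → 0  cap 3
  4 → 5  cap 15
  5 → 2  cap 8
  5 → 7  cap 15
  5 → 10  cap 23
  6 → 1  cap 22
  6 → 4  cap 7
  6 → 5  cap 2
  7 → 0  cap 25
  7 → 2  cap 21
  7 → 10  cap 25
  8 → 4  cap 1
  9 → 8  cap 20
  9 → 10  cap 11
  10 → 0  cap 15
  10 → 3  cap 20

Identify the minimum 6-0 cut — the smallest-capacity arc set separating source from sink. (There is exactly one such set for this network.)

augment #1: 6→4→0 push 3
augment #2: 6→1→10→0 push 6
augment #3: 6→5→7→0 push 2
augment #4: 6→4→5→7→0 push 4
max flow = 15; residual-reachable set from 6 gives S-side
cut edges (S→T): {(1,10), (6,4), (6,5)} total cap 15

Min-cut arcs: {(1,10), (6,4), (6,5)} (total capacity 15)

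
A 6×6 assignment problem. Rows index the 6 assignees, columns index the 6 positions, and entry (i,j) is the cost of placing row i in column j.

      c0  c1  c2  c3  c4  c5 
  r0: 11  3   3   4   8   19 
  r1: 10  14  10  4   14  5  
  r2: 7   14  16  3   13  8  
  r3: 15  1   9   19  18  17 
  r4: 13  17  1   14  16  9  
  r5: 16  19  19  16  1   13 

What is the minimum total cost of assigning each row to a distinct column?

optimal assignment: row0→col3 (cost 4), row1→col5 (cost 5), row2→col0 (cost 7), row3→col1 (cost 1), row4→col2 (cost 1), row5→col4 (cost 1)
total = 4 + 5 + 7 + 1 + 1 + 1 = 19

Minimum assignment cost: 19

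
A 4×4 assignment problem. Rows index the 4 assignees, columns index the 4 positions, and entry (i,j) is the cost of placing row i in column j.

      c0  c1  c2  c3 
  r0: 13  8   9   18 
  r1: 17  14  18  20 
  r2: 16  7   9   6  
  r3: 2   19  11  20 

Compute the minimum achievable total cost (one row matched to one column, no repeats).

Minimum assignment cost: 31

optimal assignment: row0→col2 (cost 9), row1→col1 (cost 14), row2→col3 (cost 6), row3→col0 (cost 2)
total = 9 + 14 + 6 + 2 = 31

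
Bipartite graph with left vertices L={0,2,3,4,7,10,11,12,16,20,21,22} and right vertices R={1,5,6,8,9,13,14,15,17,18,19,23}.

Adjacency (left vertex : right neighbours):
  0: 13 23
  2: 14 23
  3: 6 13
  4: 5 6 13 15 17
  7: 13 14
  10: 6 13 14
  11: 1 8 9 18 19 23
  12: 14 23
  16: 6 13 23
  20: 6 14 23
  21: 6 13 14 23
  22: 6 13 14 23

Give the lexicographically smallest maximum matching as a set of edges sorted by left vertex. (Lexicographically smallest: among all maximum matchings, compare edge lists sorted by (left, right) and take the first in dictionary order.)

Lex-smallest maximum matching: {(0,13), (2,14), (3,6), (4,5), (11,1), (12,23)}

|M| = 6 (so the lex-smallest maximum matching has 6 edges)
process left vertices in ascending order; for each, take the smallest-labelled available neighbour that still permits 6 edges overall, or leave it unmatched if none does
lex-smallest matching: {0-13, 2-14, 3-6, 4-5, 11-1, 12-23}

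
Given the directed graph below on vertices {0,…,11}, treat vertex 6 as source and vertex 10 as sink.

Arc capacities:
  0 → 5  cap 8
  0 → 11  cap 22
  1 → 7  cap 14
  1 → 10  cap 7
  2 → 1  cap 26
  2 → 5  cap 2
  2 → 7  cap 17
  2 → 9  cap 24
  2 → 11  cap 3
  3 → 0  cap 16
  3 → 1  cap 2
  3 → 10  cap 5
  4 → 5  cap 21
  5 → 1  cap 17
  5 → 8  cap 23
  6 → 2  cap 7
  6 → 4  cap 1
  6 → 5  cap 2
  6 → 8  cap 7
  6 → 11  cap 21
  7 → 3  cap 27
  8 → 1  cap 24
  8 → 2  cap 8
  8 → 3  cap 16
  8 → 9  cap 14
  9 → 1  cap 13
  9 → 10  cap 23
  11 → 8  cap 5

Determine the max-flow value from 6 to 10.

Maximum flow value: 22

augment #1: 6→2→1→10 bottleneck 7, total now 7
augment #2: 6→8→3→10 bottleneck 5, total now 12
augment #3: 6→8→9→10 bottleneck 2, total now 14
augment #4: 6→5→8→9→10 bottleneck 2, total now 16
augment #5: 6→11→8→9→10 bottleneck 5, total now 21
augment #6: 6→4→5→8→9→10 bottleneck 1, total now 22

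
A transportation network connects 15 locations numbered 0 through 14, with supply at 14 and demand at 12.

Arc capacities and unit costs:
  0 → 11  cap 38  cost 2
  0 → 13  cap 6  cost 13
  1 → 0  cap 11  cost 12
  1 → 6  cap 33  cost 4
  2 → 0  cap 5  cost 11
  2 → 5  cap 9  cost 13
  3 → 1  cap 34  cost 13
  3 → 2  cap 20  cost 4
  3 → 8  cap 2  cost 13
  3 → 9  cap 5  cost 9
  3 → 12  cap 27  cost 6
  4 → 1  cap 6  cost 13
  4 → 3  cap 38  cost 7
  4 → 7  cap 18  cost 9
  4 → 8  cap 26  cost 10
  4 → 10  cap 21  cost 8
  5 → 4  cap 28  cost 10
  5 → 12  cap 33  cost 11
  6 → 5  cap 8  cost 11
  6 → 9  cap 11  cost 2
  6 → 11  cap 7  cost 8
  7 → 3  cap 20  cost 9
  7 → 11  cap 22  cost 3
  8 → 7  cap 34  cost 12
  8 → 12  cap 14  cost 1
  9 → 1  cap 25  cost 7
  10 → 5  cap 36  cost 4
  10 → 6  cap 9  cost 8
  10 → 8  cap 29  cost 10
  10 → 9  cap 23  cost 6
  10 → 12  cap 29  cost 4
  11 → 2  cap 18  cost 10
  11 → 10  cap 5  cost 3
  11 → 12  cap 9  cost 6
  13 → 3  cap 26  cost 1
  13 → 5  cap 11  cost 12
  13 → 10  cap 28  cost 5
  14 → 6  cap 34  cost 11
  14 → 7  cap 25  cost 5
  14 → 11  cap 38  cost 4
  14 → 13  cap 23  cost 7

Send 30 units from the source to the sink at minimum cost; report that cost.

Minimum cost for 30 units: 369

shortest-cost path #1: 14→11→12 push 9 @ unit cost 10 (adds 90)
shortest-cost path #2: 14→11→10→12 push 5 @ unit cost 11 (adds 55)
shortest-cost path #3: 14→13→3→12 push 16 @ unit cost 14 (adds 224)
total cost = 369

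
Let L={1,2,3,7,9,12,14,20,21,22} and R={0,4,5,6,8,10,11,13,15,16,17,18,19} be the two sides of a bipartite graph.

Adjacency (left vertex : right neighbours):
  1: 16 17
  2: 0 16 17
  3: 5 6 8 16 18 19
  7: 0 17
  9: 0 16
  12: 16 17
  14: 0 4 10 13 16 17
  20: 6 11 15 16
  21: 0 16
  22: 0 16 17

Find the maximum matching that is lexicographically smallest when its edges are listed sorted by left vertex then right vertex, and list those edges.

Lex-smallest maximum matching: {(1,16), (2,0), (3,5), (7,17), (14,4), (20,6)}

|M| = 6 (so the lex-smallest maximum matching has 6 edges)
process left vertices in ascending order; for each, take the smallest-labelled available neighbour that still permits 6 edges overall, or leave it unmatched if none does
lex-smallest matching: {1-16, 2-0, 3-5, 7-17, 14-4, 20-6}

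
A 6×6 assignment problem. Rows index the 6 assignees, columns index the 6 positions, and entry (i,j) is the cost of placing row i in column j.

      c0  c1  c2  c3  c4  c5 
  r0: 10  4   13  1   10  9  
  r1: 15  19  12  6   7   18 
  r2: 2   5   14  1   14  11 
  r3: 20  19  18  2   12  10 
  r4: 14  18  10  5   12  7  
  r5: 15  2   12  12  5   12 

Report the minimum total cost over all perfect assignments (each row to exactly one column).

one of 3 optimal assignments: row0→col1 (cost 4), row1→col2 (cost 12), row2→col0 (cost 2), row3→col3 (cost 2), row4→col5 (cost 7), row5→col4 (cost 5)
total = 4 + 12 + 2 + 2 + 7 + 5 = 32

Minimum assignment cost: 32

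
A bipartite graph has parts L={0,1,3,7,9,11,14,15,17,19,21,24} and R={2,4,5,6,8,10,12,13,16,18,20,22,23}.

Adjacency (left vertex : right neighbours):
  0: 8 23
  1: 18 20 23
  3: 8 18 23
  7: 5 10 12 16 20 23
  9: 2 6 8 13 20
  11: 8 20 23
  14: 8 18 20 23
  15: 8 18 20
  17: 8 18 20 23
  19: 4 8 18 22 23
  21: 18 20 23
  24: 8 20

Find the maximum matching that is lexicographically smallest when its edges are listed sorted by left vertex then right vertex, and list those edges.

|M| = 7 (so the lex-smallest maximum matching has 7 edges)
process left vertices in ascending order; for each, take the smallest-labelled available neighbour that still permits 7 edges overall, or leave it unmatched if none does
lex-smallest matching: {0-8, 1-18, 3-23, 7-5, 9-2, 11-20, 19-4}

Lex-smallest maximum matching: {(0,8), (1,18), (3,23), (7,5), (9,2), (11,20), (19,4)}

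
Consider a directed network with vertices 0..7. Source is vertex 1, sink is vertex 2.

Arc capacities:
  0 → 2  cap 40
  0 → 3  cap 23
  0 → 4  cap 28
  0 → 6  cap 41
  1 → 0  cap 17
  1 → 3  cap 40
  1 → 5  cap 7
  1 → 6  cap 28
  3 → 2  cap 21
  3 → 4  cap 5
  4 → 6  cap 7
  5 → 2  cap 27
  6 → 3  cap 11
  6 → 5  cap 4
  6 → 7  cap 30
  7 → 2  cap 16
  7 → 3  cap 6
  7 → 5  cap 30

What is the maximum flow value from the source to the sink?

augment #1: 1→0→2 bottleneck 17, total now 17
augment #2: 1→3→2 bottleneck 21, total now 38
augment #3: 1→5→2 bottleneck 7, total now 45
augment #4: 1→6→5→2 bottleneck 4, total now 49
augment #5: 1→6→7→2 bottleneck 16, total now 65
augment #6: 1→6→7→5→2 bottleneck 8, total now 73
augment #7: 1→3→4→6→7→5→2 bottleneck 5, total now 78

Maximum flow value: 78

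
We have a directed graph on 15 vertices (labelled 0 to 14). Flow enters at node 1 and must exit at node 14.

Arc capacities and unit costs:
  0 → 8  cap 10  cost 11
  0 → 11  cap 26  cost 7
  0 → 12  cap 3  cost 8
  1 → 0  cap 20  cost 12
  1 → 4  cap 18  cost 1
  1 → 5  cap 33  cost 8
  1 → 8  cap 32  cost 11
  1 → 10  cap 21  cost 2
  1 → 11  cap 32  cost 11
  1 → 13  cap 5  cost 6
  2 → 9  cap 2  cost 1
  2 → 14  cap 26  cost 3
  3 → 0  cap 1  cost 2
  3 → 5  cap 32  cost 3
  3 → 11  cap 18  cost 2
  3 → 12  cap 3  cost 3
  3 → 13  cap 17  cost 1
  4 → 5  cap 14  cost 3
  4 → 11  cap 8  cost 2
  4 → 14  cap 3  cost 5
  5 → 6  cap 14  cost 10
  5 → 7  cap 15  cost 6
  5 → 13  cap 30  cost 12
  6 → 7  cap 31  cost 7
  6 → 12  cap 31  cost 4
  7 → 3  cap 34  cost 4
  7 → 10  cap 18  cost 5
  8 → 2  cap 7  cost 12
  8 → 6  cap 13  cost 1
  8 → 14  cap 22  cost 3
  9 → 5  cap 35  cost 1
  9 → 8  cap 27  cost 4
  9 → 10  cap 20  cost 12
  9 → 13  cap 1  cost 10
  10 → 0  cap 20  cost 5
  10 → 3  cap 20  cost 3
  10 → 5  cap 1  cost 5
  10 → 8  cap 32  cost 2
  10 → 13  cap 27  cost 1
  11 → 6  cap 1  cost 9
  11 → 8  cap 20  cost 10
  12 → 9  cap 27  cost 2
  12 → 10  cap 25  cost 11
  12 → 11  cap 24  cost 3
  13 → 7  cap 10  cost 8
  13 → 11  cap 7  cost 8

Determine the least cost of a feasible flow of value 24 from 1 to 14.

Minimum cost for 24 units: 165

shortest-cost path #1: 1→4→14 push 3 @ unit cost 6 (adds 18)
shortest-cost path #2: 1→10→8→14 push 21 @ unit cost 7 (adds 147)
total cost = 165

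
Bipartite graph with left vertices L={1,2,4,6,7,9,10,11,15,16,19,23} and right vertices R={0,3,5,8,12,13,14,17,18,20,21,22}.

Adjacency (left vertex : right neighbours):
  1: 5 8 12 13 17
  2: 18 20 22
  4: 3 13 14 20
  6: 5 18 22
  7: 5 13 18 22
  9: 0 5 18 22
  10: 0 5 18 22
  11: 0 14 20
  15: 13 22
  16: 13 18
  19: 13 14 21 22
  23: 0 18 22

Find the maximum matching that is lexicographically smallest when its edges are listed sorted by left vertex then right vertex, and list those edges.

Lex-smallest maximum matching: {(1,8), (2,20), (4,3), (6,5), (7,13), (9,0), (10,18), (11,14), (15,22), (19,21)}

|M| = 10 (so the lex-smallest maximum matching has 10 edges)
process left vertices in ascending order; for each, take the smallest-labelled available neighbour that still permits 10 edges overall, or leave it unmatched if none does
lex-smallest matching: {1-8, 2-20, 4-3, 6-5, 7-13, 9-0, 10-18, 11-14, 15-22, 19-21}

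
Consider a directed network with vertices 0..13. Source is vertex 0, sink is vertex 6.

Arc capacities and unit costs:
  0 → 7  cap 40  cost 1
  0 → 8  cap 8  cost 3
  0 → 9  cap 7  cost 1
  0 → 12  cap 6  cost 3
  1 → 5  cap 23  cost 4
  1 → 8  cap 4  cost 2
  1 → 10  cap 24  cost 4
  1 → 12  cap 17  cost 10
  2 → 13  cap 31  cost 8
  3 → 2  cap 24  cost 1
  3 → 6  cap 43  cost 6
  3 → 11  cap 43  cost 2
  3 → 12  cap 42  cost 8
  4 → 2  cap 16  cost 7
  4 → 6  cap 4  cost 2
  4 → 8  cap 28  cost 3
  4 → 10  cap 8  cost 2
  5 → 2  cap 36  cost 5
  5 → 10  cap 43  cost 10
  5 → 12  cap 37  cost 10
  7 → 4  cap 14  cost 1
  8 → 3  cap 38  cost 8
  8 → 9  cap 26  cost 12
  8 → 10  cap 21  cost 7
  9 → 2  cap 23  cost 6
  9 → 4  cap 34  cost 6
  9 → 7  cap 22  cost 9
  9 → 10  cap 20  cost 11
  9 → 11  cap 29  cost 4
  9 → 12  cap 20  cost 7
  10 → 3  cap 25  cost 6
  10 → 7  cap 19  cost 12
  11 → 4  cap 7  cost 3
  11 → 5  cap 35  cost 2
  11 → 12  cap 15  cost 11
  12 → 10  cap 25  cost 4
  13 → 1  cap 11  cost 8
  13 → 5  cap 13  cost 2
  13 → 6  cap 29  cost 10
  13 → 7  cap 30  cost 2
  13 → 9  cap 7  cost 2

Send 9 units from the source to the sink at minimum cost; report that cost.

Minimum cost for 9 units: 96

shortest-cost path #1: 0→7→4→6 push 4 @ unit cost 4 (adds 16)
shortest-cost path #2: 0→7→4→10→3→6 push 5 @ unit cost 16 (adds 80)
total cost = 96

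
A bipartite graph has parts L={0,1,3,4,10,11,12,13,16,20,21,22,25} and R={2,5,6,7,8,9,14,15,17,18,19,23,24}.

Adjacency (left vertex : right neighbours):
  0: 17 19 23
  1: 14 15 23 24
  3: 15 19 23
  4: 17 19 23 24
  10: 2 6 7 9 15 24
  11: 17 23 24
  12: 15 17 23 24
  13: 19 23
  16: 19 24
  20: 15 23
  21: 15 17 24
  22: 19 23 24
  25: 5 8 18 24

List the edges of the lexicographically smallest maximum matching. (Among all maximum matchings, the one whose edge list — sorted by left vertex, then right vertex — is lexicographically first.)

Lex-smallest maximum matching: {(0,17), (1,14), (3,15), (4,19), (10,2), (11,23), (12,24), (25,5)}

|M| = 8 (so the lex-smallest maximum matching has 8 edges)
process left vertices in ascending order; for each, take the smallest-labelled available neighbour that still permits 8 edges overall, or leave it unmatched if none does
lex-smallest matching: {0-17, 1-14, 3-15, 4-19, 10-2, 11-23, 12-24, 25-5}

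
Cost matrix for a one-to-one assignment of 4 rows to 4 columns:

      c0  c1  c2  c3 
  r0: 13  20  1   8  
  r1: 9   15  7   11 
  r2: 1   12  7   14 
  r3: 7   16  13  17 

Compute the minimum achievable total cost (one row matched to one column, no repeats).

Minimum assignment cost: 29

optimal assignment: row0→col2 (cost 1), row1→col3 (cost 11), row2→col0 (cost 1), row3→col1 (cost 16)
total = 1 + 11 + 1 + 16 = 29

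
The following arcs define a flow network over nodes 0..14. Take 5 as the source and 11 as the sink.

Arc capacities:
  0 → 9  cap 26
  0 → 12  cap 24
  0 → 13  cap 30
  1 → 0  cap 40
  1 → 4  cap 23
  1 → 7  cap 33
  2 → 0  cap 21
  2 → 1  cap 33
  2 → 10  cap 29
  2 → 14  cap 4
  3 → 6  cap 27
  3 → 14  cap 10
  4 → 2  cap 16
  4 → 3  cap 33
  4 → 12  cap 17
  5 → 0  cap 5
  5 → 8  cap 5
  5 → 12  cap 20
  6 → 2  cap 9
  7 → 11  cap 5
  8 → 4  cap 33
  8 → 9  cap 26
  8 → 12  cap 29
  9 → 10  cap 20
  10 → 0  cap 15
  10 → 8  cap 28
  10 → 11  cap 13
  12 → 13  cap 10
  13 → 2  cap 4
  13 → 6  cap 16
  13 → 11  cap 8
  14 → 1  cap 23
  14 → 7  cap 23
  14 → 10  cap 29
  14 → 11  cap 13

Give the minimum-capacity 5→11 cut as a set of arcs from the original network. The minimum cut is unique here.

Min-cut arcs: {(5,0), (5,8), (12,13)} (total capacity 20)

augment #1: 5→0→13→11 push 5
augment #2: 5→12→13→11 push 3
augment #3: 5→8→9→10→11 push 5
augment #4: 5→12→13→2→10→11 push 4
augment #5: 5→12→13→0→9→10→11 push 3
max flow = 20; residual-reachable set from 5 gives S-side
cut edges (S→T): {(5,0), (5,8), (12,13)} total cap 20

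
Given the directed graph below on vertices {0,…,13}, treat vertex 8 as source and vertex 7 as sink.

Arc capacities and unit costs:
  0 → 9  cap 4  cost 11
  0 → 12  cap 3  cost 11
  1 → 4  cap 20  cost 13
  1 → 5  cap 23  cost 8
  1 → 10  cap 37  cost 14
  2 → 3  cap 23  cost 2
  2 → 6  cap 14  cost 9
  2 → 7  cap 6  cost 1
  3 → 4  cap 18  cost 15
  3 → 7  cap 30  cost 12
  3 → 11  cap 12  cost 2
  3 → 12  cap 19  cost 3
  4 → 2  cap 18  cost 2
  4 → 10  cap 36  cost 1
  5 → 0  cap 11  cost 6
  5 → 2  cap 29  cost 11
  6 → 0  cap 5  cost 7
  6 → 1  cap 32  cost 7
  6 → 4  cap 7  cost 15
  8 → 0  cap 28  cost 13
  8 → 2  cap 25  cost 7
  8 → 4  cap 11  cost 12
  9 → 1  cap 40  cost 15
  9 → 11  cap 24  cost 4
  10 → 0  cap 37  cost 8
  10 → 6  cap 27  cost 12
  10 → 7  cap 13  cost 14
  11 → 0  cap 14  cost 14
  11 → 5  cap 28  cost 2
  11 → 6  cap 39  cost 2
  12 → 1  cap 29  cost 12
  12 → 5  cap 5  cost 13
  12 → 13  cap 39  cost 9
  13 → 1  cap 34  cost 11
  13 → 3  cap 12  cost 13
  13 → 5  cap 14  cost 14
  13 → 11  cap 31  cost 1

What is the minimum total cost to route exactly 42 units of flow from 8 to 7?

Minimum cost for 42 units: 1080

shortest-cost path #1: 8→2→7 push 6 @ unit cost 8 (adds 48)
shortest-cost path #2: 8→2→3→7 push 19 @ unit cost 21 (adds 399)
shortest-cost path #3: 8→4→10→7 push 11 @ unit cost 27 (adds 297)
shortest-cost path #4: 8→0→9→11→5→2→3→7 push 4 @ unit cost 55 (adds 220)
shortest-cost path #5: 8→0→12→13→3→7 push 2 @ unit cost 58 (adds 116)
total cost = 1080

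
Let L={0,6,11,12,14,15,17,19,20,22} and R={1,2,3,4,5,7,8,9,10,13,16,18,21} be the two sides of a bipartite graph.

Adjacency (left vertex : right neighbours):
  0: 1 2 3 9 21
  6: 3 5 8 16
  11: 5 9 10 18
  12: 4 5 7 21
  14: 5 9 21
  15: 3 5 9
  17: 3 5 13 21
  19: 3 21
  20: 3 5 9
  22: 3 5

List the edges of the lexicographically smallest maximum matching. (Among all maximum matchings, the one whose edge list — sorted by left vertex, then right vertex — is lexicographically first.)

Lex-smallest maximum matching: {(0,1), (6,8), (11,10), (12,4), (14,5), (15,3), (17,13), (19,21), (20,9)}

|M| = 9 (so the lex-smallest maximum matching has 9 edges)
process left vertices in ascending order; for each, take the smallest-labelled available neighbour that still permits 9 edges overall, or leave it unmatched if none does
lex-smallest matching: {0-1, 6-8, 11-10, 12-4, 14-5, 15-3, 17-13, 19-21, 20-9}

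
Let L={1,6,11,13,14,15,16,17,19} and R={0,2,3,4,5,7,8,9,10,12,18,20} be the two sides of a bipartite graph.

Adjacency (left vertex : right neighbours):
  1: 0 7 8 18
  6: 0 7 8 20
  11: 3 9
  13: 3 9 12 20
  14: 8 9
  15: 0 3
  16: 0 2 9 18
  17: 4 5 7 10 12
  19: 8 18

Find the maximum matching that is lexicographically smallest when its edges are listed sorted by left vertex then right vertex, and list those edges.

|M| = 9 (so the lex-smallest maximum matching has 9 edges)
process left vertices in ascending order; for each, take the smallest-labelled available neighbour that still permits 9 edges overall, or leave it unmatched if none does
lex-smallest matching: {1-0, 6-7, 11-9, 13-12, 14-8, 15-3, 16-2, 17-4, 19-18}

Lex-smallest maximum matching: {(1,0), (6,7), (11,9), (13,12), (14,8), (15,3), (16,2), (17,4), (19,18)}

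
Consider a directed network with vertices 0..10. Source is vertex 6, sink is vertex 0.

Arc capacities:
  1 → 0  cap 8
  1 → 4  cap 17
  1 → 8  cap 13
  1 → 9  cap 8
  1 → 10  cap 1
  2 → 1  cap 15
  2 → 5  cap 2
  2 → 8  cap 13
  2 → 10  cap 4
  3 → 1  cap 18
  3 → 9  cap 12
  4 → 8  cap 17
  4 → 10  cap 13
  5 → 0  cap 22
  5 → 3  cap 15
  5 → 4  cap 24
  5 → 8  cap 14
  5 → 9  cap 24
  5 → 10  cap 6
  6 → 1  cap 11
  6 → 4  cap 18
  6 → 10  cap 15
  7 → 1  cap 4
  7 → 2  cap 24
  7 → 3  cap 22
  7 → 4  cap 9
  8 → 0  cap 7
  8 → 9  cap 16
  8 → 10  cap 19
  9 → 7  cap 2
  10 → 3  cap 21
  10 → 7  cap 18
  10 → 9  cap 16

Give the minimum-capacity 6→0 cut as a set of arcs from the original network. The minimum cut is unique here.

augment #1: 6→1→0 push 8
augment #2: 6→1→8→0 push 3
augment #3: 6→4→8→0 push 4
augment #4: 6→10→7→2→5→0 push 2
max flow = 17; residual-reachable set from 6 gives S-side
cut edges (S→T): {(1,0), (2,5), (8,0)} total cap 17

Min-cut arcs: {(1,0), (2,5), (8,0)} (total capacity 17)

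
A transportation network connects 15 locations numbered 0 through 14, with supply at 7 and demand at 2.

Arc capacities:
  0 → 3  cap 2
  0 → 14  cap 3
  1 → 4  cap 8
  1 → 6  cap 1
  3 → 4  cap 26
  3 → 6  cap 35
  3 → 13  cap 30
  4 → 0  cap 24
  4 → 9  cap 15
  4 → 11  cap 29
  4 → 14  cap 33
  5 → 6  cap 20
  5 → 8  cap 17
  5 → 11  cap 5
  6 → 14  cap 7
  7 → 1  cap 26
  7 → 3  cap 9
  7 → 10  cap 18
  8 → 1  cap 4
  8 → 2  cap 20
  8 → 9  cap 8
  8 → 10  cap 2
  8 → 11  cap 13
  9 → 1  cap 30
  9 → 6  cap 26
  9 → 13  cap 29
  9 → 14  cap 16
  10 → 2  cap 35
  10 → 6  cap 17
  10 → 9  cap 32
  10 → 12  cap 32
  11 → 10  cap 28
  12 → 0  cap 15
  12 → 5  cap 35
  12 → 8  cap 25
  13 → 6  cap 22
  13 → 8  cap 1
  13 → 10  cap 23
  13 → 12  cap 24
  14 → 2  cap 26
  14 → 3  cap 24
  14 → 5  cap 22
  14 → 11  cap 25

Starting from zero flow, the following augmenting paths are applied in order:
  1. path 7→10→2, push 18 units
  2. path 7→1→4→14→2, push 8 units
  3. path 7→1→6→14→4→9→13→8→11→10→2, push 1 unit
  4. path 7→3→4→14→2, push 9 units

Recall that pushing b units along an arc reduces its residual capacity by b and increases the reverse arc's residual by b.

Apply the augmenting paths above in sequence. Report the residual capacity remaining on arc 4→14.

after path 1 (7→10→2, push 18): res(4,14)=33
after path 2 (7→1→4→14→2, push 8): res(4,14)=25
after path 3 (7→1→6→14→4→9→13→8→11→10→2, push 1): res(4,14)=26
after path 4 (7→3→4→14→2, push 9): res(4,14)=17

Residual capacity of (4,14): 17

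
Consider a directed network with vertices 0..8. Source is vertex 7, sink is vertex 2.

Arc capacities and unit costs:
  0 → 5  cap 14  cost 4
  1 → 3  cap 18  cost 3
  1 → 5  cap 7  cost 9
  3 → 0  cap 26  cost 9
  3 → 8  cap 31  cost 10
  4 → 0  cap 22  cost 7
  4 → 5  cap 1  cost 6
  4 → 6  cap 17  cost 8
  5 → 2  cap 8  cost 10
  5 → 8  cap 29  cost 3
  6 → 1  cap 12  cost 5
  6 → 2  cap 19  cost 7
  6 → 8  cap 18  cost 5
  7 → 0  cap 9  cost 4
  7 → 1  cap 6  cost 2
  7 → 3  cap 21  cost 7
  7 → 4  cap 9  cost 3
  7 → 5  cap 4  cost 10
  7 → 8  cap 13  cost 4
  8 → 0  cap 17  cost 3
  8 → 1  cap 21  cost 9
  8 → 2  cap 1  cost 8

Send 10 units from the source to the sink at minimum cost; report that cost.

shortest-cost path #1: 7→8→2 push 1 @ unit cost 12 (adds 12)
shortest-cost path #2: 7→0→5→2 push 8 @ unit cost 18 (adds 144)
shortest-cost path #3: 7→4→6→2 push 1 @ unit cost 18 (adds 18)
total cost = 174

Minimum cost for 10 units: 174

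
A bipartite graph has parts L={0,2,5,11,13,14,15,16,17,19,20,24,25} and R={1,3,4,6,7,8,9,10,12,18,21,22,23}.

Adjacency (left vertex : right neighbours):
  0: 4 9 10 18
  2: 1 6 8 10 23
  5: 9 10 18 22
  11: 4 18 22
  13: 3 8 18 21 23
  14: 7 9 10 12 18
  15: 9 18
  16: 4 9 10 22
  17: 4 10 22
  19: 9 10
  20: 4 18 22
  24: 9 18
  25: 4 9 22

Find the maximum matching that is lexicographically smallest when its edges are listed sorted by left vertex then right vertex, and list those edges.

|M| = 8 (so the lex-smallest maximum matching has 8 edges)
process left vertices in ascending order; for each, take the smallest-labelled available neighbour that still permits 8 edges overall, or leave it unmatched if none does
lex-smallest matching: {0-4, 2-1, 5-9, 11-18, 13-3, 14-7, 16-10, 17-22}

Lex-smallest maximum matching: {(0,4), (2,1), (5,9), (11,18), (13,3), (14,7), (16,10), (17,22)}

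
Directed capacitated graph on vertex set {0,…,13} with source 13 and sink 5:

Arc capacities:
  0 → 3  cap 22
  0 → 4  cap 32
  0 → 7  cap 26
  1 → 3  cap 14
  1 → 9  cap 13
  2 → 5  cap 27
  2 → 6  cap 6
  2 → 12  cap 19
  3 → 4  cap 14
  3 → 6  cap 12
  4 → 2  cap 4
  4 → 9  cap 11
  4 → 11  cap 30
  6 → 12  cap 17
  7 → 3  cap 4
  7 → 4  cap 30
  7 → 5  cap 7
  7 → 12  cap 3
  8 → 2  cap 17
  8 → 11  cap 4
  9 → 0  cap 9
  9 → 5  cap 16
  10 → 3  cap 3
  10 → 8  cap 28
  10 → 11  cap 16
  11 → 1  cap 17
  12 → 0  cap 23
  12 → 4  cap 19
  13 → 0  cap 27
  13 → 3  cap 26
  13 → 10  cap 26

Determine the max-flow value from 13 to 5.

augment #1: 13→0→7→5 bottleneck 7, total now 7
augment #2: 13→0→4→2→5 bottleneck 4, total now 11
augment #3: 13→0→4→9→5 bottleneck 11, total now 22
augment #4: 13→10→8→2→5 bottleneck 17, total now 39
augment #5: 13→10→11→1→9→5 bottleneck 5, total now 44

Maximum flow value: 44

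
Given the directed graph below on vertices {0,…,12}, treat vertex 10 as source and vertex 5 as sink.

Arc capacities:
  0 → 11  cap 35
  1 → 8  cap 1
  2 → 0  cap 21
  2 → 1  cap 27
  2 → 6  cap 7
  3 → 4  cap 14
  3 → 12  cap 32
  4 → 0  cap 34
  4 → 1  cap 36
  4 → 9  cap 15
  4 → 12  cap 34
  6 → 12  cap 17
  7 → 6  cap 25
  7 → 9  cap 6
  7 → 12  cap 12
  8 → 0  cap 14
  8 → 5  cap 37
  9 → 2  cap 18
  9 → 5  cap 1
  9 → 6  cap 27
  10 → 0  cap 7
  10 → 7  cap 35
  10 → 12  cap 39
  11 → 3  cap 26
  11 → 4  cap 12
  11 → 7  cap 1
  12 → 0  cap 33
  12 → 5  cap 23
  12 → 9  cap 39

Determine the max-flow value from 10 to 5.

augment #1: 10→12→5 bottleneck 23, total now 23
augment #2: 10→7→9→5 bottleneck 1, total now 24
augment #3: 10→0→11→4→1→8→5 bottleneck 1, total now 25

Maximum flow value: 25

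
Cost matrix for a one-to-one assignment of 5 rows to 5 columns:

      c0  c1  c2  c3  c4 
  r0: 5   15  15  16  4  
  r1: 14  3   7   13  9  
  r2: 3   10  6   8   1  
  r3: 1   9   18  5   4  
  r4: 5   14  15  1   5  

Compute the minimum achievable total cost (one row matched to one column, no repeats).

optimal assignment: row0→col4 (cost 4), row1→col1 (cost 3), row2→col2 (cost 6), row3→col0 (cost 1), row4→col3 (cost 1)
total = 4 + 3 + 6 + 1 + 1 = 15

Minimum assignment cost: 15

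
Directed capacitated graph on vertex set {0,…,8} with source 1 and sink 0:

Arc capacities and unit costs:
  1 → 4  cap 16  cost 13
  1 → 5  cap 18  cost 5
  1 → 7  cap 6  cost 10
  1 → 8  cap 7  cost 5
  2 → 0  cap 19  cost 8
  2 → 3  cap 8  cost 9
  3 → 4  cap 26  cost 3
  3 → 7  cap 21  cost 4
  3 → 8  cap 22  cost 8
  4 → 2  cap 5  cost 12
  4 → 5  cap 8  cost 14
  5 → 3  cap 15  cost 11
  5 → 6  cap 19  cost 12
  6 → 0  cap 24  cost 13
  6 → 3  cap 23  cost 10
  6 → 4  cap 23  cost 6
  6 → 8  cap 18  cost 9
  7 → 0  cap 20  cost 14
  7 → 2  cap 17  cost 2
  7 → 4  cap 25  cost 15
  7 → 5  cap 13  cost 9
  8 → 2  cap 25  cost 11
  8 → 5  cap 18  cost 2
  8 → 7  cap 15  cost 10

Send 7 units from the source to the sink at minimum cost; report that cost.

Minimum cost for 7 units: 144

shortest-cost path #1: 1→7→2→0 push 6 @ unit cost 20 (adds 120)
shortest-cost path #2: 1→8→2→0 push 1 @ unit cost 24 (adds 24)
total cost = 144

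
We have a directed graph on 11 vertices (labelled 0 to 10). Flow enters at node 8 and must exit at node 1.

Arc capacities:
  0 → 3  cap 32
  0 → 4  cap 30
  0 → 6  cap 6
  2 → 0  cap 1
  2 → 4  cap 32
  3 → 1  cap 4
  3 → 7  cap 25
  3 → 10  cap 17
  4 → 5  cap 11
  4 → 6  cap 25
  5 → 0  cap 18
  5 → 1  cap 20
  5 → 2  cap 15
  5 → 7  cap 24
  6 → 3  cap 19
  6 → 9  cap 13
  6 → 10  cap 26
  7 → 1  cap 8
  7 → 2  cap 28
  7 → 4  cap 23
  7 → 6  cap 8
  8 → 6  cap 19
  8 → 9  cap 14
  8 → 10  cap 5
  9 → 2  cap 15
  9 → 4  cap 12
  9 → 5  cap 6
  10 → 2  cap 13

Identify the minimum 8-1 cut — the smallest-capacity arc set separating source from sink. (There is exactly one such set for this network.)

augment #1: 8→6→3→1 push 4
augment #2: 8→9→5→1 push 6
augment #3: 8→6→3→7→1 push 8
augment #4: 8→9→4→5→1 push 8
augment #5: 8→6→9→4→5→1 push 3
max flow = 29; residual-reachable set from 8 gives S-side
cut edges (S→T): {(3,1), (4,5), (7,1), (9,5)} total cap 29

Min-cut arcs: {(3,1), (4,5), (7,1), (9,5)} (total capacity 29)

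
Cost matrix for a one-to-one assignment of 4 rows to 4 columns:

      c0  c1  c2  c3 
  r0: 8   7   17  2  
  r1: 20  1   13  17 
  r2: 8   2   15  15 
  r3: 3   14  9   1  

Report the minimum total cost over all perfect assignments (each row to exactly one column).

one of 2 optimal assignments: row0→col3 (cost 2), row1→col1 (cost 1), row2→col0 (cost 8), row3→col2 (cost 9)
total = 2 + 1 + 8 + 9 = 20

Minimum assignment cost: 20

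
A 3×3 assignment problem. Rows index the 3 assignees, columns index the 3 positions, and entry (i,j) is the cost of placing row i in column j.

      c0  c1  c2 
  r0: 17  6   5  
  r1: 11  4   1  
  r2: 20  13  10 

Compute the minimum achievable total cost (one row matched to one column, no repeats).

Minimum assignment cost: 27

one of 2 optimal assignments: row0→col1 (cost 6), row1→col0 (cost 11), row2→col2 (cost 10)
total = 6 + 11 + 10 = 27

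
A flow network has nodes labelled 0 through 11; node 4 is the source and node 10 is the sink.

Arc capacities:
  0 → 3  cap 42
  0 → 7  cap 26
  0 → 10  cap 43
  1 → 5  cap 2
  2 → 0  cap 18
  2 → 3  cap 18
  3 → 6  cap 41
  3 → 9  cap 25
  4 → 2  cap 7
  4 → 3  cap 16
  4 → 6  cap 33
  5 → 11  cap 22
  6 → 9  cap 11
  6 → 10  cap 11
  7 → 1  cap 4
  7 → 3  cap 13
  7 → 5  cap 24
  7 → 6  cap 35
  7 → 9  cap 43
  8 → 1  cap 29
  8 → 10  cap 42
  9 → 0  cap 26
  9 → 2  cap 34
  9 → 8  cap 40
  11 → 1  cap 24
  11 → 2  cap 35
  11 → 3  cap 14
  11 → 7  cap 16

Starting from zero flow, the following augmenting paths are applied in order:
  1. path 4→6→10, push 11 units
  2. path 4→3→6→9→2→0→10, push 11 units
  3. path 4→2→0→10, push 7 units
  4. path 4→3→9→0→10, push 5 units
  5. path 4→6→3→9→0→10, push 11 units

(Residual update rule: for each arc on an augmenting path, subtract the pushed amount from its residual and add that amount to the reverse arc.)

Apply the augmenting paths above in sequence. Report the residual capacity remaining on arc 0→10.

Residual capacity of (0,10): 9

after path 1 (4→6→10, push 11): res(0,10)=43
after path 2 (4→3→6→9→2→0→10, push 11): res(0,10)=32
after path 3 (4→2→0→10, push 7): res(0,10)=25
after path 4 (4→3→9→0→10, push 5): res(0,10)=20
after path 5 (4→6→3→9→0→10, push 11): res(0,10)=9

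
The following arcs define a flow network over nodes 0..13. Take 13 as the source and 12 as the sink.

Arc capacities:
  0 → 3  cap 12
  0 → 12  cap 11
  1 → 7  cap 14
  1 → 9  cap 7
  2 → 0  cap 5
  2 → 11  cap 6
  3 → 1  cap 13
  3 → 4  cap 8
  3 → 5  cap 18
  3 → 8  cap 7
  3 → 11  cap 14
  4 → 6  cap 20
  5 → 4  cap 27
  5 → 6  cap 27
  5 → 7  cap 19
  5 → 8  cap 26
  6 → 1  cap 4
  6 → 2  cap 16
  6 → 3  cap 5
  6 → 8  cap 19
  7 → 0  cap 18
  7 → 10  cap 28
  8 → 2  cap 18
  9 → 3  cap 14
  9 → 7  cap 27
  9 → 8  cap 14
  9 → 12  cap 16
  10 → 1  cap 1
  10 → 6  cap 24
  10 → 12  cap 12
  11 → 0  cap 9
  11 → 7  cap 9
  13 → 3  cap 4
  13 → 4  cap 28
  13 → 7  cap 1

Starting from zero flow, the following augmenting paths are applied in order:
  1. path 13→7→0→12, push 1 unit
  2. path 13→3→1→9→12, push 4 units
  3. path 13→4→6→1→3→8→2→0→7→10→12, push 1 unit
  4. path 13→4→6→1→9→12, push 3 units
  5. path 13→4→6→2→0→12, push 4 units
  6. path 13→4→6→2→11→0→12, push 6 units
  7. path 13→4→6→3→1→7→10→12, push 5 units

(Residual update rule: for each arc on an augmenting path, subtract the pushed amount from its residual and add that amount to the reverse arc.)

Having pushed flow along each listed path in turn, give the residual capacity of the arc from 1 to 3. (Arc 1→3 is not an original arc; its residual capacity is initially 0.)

Residual capacity of (1,3): 8

after path 1 (13→7→0→12, push 1): res(1,3)=0
after path 2 (13→3→1→9→12, push 4): res(1,3)=4
after path 3 (13→4→6→1→3→8→2→0→7→10→12, push 1): res(1,3)=3
after path 4 (13→4→6→1→9→12, push 3): res(1,3)=3
after path 5 (13→4→6→2→0→12, push 4): res(1,3)=3
after path 6 (13→4→6→2→11→0→12, push 6): res(1,3)=3
after path 7 (13→4→6→3→1→7→10→12, push 5): res(1,3)=8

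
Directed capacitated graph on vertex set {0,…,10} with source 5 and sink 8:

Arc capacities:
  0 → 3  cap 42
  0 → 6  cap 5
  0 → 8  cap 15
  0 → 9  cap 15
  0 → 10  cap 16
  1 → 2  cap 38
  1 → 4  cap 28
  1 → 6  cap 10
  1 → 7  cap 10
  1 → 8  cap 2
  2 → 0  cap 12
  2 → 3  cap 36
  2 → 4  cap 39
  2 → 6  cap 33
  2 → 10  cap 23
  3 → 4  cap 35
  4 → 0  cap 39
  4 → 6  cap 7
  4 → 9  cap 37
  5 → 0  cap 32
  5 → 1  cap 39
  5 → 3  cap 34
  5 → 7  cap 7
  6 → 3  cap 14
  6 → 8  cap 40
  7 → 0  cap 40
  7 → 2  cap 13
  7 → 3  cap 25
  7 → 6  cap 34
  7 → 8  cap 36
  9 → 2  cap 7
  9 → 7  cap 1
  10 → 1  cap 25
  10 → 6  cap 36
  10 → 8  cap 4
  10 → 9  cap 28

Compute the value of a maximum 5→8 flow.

Maximum flow value: 79

augment #1: 5→0→8 bottleneck 15, total now 15
augment #2: 5→1→8 bottleneck 2, total now 17
augment #3: 5→7→8 bottleneck 7, total now 24
augment #4: 5→0→6→8 bottleneck 5, total now 29
augment #5: 5→0→10→8 bottleneck 4, total now 33
augment #6: 5→1→6→8 bottleneck 10, total now 43
augment #7: 5→1→7→8 bottleneck 10, total now 53
augment #8: 5→0→9→7→8 bottleneck 1, total now 54
augment #9: 5→0→10→6→8 bottleneck 7, total now 61
augment #10: 5→1→2→6→8 bottleneck 17, total now 78
augment #11: 5→3→4→6→8 bottleneck 1, total now 79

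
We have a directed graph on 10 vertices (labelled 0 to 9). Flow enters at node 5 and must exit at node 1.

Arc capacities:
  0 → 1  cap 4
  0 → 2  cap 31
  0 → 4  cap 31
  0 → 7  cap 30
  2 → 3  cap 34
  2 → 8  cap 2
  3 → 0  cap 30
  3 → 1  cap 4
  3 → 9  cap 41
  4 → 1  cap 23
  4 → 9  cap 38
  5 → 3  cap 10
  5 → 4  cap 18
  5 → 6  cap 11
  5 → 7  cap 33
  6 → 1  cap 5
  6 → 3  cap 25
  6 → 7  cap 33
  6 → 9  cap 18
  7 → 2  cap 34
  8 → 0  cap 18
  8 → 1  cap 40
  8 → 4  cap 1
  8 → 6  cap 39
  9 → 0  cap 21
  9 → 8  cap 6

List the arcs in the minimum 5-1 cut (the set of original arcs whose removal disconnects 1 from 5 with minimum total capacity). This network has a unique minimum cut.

augment #1: 5→3→1 push 4
augment #2: 5→4→1 push 18
augment #3: 5→6→1 push 5
augment #4: 5→3→0→1 push 4
augment #5: 5→3→0→4→1 push 2
augment #6: 5→6→9→8→1 push 6
augment #7: 5→7→2→8→1 push 2
augment #8: 5→7→2→3→0→4→1 push 3
max flow = 44; residual-reachable set from 5 gives S-side
cut edges (S→T): {(0,1), (2,8), (3,1), (4,1), (6,1), (9,8)} total cap 44

Min-cut arcs: {(0,1), (2,8), (3,1), (4,1), (6,1), (9,8)} (total capacity 44)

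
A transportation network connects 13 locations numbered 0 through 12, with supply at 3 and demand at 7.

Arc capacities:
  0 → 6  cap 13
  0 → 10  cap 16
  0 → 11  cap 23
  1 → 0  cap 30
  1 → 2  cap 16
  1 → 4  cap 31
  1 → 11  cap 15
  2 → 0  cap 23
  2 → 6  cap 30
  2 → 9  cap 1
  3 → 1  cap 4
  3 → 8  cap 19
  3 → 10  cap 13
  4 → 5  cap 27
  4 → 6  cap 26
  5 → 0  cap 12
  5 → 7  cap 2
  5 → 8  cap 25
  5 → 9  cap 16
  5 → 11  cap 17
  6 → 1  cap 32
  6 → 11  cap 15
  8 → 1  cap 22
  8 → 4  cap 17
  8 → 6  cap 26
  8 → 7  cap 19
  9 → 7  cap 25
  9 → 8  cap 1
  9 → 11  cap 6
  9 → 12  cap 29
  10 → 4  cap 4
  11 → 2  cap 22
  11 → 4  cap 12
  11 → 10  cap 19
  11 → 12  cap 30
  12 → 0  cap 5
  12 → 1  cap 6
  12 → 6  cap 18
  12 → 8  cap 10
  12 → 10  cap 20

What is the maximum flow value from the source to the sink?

augment #1: 3→8→7 bottleneck 19, total now 19
augment #2: 3→1→2→9→7 bottleneck 1, total now 20
augment #3: 3→1→4→5→7 bottleneck 2, total now 22
augment #4: 3→1→4→5→9→7 bottleneck 1, total now 23
augment #5: 3→10→4→5→9→7 bottleneck 4, total now 27

Maximum flow value: 27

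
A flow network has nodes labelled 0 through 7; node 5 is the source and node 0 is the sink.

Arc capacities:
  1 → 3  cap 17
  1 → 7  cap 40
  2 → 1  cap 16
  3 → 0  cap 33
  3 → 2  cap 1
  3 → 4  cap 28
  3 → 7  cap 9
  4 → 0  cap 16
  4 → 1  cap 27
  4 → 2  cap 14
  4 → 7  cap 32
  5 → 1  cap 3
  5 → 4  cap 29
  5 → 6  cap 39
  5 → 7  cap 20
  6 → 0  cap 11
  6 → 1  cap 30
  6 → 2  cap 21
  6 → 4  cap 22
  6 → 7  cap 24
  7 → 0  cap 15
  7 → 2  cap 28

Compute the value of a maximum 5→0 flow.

Maximum flow value: 59

augment #1: 5→4→0 bottleneck 16, total now 16
augment #2: 5→6→0 bottleneck 11, total now 27
augment #3: 5→7→0 bottleneck 15, total now 42
augment #4: 5→1→3→0 bottleneck 3, total now 45
augment #5: 5→4→1→3→0 bottleneck 13, total now 58
augment #6: 5→6→1→3→0 bottleneck 1, total now 59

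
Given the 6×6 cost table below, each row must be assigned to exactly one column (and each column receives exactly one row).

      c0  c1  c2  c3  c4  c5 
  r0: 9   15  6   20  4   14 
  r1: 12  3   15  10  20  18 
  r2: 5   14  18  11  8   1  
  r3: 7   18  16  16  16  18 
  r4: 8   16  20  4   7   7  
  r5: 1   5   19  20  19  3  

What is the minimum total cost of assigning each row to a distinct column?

optimal assignment: row0→col4 (cost 4), row1→col1 (cost 3), row2→col5 (cost 1), row3→col2 (cost 16), row4→col3 (cost 4), row5→col0 (cost 1)
total = 4 + 3 + 1 + 16 + 4 + 1 = 29

Minimum assignment cost: 29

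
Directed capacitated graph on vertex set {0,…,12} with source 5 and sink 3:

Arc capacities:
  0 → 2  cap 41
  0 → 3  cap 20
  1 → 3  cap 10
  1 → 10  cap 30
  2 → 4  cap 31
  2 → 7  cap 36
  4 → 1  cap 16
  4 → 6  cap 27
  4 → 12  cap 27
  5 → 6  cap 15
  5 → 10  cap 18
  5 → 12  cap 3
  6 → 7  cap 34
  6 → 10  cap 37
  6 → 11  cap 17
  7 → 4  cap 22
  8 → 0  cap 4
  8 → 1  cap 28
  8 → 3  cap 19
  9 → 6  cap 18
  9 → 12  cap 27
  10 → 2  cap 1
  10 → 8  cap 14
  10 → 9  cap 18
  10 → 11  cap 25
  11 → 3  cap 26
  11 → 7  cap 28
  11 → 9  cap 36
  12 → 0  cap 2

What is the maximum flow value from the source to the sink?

Maximum flow value: 35

augment #1: 5→6→11→3 bottleneck 15, total now 15
augment #2: 5→10→8→3 bottleneck 14, total now 29
augment #3: 5→10→11→3 bottleneck 4, total now 33
augment #4: 5→12→0→3 bottleneck 2, total now 35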